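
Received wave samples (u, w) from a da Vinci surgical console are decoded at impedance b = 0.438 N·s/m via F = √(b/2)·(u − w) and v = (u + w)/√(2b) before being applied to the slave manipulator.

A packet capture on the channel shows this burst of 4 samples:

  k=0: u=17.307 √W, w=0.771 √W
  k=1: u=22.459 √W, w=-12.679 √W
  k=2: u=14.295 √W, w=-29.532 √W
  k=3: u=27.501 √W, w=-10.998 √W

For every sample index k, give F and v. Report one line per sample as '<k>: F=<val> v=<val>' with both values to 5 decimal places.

0: F=7.73842 v=19.31516
1: F=16.44368 v=10.44929
2: F=20.50991 v=-16.27974
3: F=18.01654 v=17.63238

k=0: u−w=16.53600, u+w=18.07800; √(b/2)=0.46797, √(2b)=0.93595; F=0.46797×16.536=7.73842, v=18.07800/0.93595=19.31516
k=1: u−w=35.13800, u+w=9.78000; √(b/2)=0.46797, √(2b)=0.93595; F=0.46797×35.138=16.44368, v=9.78000/0.93595=10.44929
k=2: u−w=43.82700, u+w=-15.23700; √(b/2)=0.46797, √(2b)=0.93595; F=0.46797×43.827=20.50991, v=-15.23700/0.93595=-16.27974
k=3: u−w=38.49900, u+w=16.50300; √(b/2)=0.46797, √(2b)=0.93595; F=0.46797×38.499=18.01654, v=16.50300/0.93595=17.63238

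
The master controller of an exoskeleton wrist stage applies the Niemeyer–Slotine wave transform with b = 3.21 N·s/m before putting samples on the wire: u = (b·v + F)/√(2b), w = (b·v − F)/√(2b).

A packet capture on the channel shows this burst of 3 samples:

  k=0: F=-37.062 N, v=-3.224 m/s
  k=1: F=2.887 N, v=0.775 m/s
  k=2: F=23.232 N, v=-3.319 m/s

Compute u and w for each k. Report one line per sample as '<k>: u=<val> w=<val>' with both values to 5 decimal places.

0: u=-18.71164 w=10.54276
1: u=2.12124 w=-0.15757
2: u=4.96414 w=-13.37373

k=0: b·v=3.21×(-3.224)=-10.34904; √(2b)=2.53377; u=(-10.34904+(-37.062))/2.53377=-18.71164, w=(-10.34904−(-37.062))/2.53377=10.54276
k=1: b·v=3.21×0.775=2.48775; √(2b)=2.53377; u=(2.48775+2.887)/2.53377=2.12124, w=(2.48775−2.887)/2.53377=-0.15757
k=2: b·v=3.21×(-3.319)=-10.65399; √(2b)=2.53377; u=(-10.65399+23.232)/2.53377=4.96414, w=(-10.65399−23.232)/2.53377=-13.37373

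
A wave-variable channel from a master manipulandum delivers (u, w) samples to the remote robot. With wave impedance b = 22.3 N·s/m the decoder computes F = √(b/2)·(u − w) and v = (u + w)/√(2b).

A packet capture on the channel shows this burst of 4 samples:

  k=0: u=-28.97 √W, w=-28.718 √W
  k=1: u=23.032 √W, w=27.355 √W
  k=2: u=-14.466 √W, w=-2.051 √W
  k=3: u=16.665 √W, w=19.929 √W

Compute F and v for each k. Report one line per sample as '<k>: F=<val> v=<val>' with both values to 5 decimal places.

k=0: u−w=-0.25200, u+w=-57.68800; √(b/2)=3.33916, √(2b)=6.67832; F=3.33916×(-0.252)=-0.84147, v=-57.68800/6.67832=-8.63810
k=1: u−w=-4.32300, u+w=50.38700; √(b/2)=3.33916, √(2b)=6.67832; F=3.33916×(-4.323)=-14.43520, v=50.38700/6.67832=7.54486
k=2: u−w=-12.41500, u+w=-16.51700; √(b/2)=3.33916, √(2b)=6.67832; F=3.33916×(-12.415)=-41.45569, v=-16.51700/6.67832=-2.47323
k=3: u−w=-3.26400, u+w=36.59400; √(b/2)=3.33916, √(2b)=6.67832; F=3.33916×(-3.264)=-10.89902, v=36.59400/6.67832=5.47952

0: F=-0.84147 v=-8.63810
1: F=-14.43520 v=7.54486
2: F=-41.45569 v=-2.47323
3: F=-10.89902 v=5.47952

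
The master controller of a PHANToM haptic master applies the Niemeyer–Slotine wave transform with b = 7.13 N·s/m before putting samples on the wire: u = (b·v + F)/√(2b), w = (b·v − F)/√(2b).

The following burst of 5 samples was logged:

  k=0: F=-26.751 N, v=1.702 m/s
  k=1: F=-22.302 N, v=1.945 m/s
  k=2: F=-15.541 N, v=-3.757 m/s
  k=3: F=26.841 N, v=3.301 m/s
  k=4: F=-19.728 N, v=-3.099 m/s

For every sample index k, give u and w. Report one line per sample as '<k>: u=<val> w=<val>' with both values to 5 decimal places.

0: u=-3.87045 w=10.29761
1: u=-2.23348 w=9.57827
2: u=-11.20914 w=-2.97820
3: u=13.34055 w=-0.87517
4: u=-11.07553 w=-0.62704

k=0: b·v=7.13×1.702=12.13526; √(2b)=3.77624; u=(12.13526+(-26.751))/3.77624=-3.87045, w=(12.13526−(-26.751))/3.77624=10.29761
k=1: b·v=7.13×1.945=13.86785; √(2b)=3.77624; u=(13.86785+(-22.302))/3.77624=-2.23348, w=(13.86785−(-22.302))/3.77624=9.57827
k=2: b·v=7.13×(-3.757)=-26.78741; √(2b)=3.77624; u=(-26.78741+(-15.541))/3.77624=-11.20914, w=(-26.78741−(-15.541))/3.77624=-2.97820
k=3: b·v=7.13×3.301=23.53613; √(2b)=3.77624; u=(23.53613+26.841)/3.77624=13.34055, w=(23.53613−26.841)/3.77624=-0.87517
k=4: b·v=7.13×(-3.099)=-22.09587; √(2b)=3.77624; u=(-22.09587+(-19.728))/3.77624=-11.07553, w=(-22.09587−(-19.728))/3.77624=-0.62704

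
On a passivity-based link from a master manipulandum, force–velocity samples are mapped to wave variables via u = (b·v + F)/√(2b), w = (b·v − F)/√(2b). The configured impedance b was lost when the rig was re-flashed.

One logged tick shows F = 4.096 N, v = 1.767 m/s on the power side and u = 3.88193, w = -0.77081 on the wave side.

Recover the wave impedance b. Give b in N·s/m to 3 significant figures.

u + w = 3.11112;  u + w = √(2b)·v, so √(2b) = 3.11112/1.767 = 1.76068.
b = (√(2b))²/2 = 3.09999/2 = 1.55000.
(Check via u − w = 2F/√(2b): u − w = 4.65274, 2F/√(2b) = 4.65275.)

b = 1.55 N·s/m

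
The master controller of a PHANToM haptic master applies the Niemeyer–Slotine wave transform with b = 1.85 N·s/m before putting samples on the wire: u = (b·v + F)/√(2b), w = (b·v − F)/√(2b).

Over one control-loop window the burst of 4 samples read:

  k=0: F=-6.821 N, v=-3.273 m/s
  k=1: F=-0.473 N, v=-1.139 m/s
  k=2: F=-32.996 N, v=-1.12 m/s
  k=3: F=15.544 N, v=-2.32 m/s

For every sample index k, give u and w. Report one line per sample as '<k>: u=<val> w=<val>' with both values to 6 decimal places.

0: u=-6.693940 w=0.398198
1: u=-1.341356 w=-0.849554
2: u=-18.230985 w=16.076622
3: u=5.849636 w=-10.312245

k=0: b·v=1.85×(-3.273)=-6.055050; √(2b)=1.923538; u=(-6.055050+(-6.821))/1.923538=-6.693940, w=(-6.055050−(-6.821))/1.923538=0.398198
k=1: b·v=1.85×(-1.139)=-2.107150; √(2b)=1.923538; u=(-2.107150+(-0.473))/1.923538=-1.341356, w=(-2.107150−(-0.473))/1.923538=-0.849554
k=2: b·v=1.85×(-1.12)=-2.072000; √(2b)=1.923538; u=(-2.072000+(-32.996))/1.923538=-18.230985, w=(-2.072000−(-32.996))/1.923538=16.076622
k=3: b·v=1.85×(-2.32)=-4.292000; √(2b)=1.923538; u=(-4.292000+15.544)/1.923538=5.849636, w=(-4.292000−15.544)/1.923538=-10.312245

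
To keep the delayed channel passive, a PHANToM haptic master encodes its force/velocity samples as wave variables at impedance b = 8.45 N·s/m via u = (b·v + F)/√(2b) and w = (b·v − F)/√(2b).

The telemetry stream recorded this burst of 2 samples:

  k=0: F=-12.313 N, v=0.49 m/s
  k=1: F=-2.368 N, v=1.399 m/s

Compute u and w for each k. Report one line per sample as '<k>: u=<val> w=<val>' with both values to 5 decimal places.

0: u=-1.98798 w=4.00235
1: u=2.29960 w=3.45164

k=0: b·v=8.45×0.49=4.14050; √(2b)=4.11096; u=(4.14050+(-12.313))/4.11096=-1.98798, w=(4.14050−(-12.313))/4.11096=4.00235
k=1: b·v=8.45×1.399=11.82155; √(2b)=4.11096; u=(11.82155+(-2.368))/4.11096=2.29960, w=(11.82155−(-2.368))/4.11096=3.45164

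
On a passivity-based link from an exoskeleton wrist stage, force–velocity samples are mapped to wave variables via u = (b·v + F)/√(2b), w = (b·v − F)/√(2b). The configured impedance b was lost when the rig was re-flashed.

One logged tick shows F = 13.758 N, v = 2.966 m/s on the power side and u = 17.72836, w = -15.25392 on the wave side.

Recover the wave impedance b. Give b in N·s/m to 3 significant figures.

u + w = 2.47444;  u + w = √(2b)·v, so √(2b) = 2.47444/2.966 = 0.83427.
b = (√(2b))²/2 = 0.69600/2 = 0.34800.
(Check via u − w = 2F/√(2b): u − w = 32.98228, 2F/√(2b) = 32.98219.)

b = 0.348 N·s/m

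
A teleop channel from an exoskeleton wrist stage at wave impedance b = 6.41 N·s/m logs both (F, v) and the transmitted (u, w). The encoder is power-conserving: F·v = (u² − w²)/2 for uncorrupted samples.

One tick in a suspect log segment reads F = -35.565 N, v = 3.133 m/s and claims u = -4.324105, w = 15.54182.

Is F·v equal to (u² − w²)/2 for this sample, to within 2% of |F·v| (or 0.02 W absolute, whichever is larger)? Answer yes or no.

F·v = (-35.565)×3.133 = -111.425145 W.
(u² − w²)/2 = (18.697884 − 241.548169)/2 = -111.425142 W.
|Δ| = 0.000003;  2% of max(1, |F·v|) = 2.228503.

yes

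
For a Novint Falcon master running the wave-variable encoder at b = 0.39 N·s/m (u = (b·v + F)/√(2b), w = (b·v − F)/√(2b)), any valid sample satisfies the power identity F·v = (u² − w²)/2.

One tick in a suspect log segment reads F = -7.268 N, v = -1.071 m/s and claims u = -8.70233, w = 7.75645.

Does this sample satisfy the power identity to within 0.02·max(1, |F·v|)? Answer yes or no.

F·v = (-7.268)×(-1.071) = 7.78403 W.
(u² − w²)/2 = (75.73055 − 60.16252)/2 = 7.78402 W.
|Δ| = 0.00001;  2% of max(1, |F·v|) = 0.15568.

yes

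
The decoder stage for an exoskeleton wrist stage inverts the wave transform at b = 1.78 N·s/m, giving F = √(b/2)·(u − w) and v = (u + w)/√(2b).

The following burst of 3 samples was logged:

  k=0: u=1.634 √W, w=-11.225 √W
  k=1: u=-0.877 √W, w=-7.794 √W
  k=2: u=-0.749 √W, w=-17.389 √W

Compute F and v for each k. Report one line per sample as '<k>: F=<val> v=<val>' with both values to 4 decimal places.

0: F=12.1312 v=-5.0832
1: F=6.5255 v=-4.5956
2: F=15.6981 v=-9.6131

k=0: u−w=12.8590, u+w=-9.5910; √(b/2)=0.9434, √(2b)=1.8868; F=0.9434×12.859=12.1312, v=-9.5910/1.8868=-5.0832
k=1: u−w=6.9170, u+w=-8.6710; √(b/2)=0.9434, √(2b)=1.8868; F=0.9434×6.917=6.5255, v=-8.6710/1.8868=-4.5956
k=2: u−w=16.6400, u+w=-18.1380; √(b/2)=0.9434, √(2b)=1.8868; F=0.9434×16.64=15.6981, v=-18.1380/1.8868=-9.6131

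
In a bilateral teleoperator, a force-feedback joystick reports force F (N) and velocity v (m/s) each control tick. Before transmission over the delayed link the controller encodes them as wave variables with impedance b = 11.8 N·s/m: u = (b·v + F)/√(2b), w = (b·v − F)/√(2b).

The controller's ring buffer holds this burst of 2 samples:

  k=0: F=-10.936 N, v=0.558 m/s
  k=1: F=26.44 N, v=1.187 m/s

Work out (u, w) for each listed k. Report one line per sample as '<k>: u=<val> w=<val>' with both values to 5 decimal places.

0: u=-0.89576 w=3.60652
1: u=8.32580 w=-2.55937

k=0: b·v=11.8×0.558=6.58440; √(2b)=4.85798; u=(6.58440+(-10.936))/4.85798=-0.89576, w=(6.58440−(-10.936))/4.85798=3.60652
k=1: b·v=11.8×1.187=14.00660; √(2b)=4.85798; u=(14.00660+26.44)/4.85798=8.32580, w=(14.00660−26.44)/4.85798=-2.55937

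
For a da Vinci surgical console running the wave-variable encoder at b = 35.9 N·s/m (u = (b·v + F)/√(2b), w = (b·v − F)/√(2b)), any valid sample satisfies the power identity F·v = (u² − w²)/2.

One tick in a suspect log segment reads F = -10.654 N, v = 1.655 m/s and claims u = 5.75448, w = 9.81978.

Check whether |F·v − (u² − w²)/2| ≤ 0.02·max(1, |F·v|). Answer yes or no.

F·v = (-10.654)×1.655 = -17.63237 W.
(u² − w²)/2 = (33.11404 − 96.42808)/2 = -31.65702 W.
|Δ| = 14.02465;  2% of max(1, |F·v|) = 0.35265.

no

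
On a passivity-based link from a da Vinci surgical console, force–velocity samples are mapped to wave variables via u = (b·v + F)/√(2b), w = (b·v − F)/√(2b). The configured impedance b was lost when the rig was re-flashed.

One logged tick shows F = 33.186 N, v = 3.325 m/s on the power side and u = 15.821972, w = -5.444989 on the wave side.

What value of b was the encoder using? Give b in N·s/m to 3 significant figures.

u + w = 10.376983;  u + w = √(2b)·v, so √(2b) = 10.376983/3.325 = 3.120897.
b = (√(2b))²/2 = 9.739999/2 = 4.869999.
(Check via u − w = 2F/√(2b): u − w = 21.266961, 2F/√(2b) = 21.266962.)

b = 4.87 N·s/m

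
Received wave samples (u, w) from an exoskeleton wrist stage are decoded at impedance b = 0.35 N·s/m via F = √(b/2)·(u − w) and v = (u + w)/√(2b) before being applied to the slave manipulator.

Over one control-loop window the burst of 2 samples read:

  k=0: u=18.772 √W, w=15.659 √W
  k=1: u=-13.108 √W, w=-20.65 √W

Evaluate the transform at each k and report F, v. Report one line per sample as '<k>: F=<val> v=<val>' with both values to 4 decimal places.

0: F=1.3023 v=41.1529
1: F=3.1550 v=-40.3485

k=0: u−w=3.1130, u+w=34.4310; √(b/2)=0.4183, √(2b)=0.8367; F=0.4183×3.113=1.3023, v=34.4310/0.8367=41.1529
k=1: u−w=7.5420, u+w=-33.7580; √(b/2)=0.4183, √(2b)=0.8367; F=0.4183×7.542=3.1550, v=-33.7580/0.8367=-40.3485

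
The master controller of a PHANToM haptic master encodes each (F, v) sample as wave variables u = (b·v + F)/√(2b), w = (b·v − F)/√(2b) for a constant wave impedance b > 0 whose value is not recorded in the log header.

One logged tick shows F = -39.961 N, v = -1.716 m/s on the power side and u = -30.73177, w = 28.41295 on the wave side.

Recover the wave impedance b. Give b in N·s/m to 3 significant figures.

u + w = -2.3188;  u + w = √(2b)·v, so √(2b) = -2.3188/(-1.716) = 1.3513.
b = (√(2b))²/2 = 1.8260/2 = 0.9130.
(Check via u − w = 2F/√(2b): u − w = -59.1447, 2F/√(2b) = -59.1448.)

b = 0.913 N·s/m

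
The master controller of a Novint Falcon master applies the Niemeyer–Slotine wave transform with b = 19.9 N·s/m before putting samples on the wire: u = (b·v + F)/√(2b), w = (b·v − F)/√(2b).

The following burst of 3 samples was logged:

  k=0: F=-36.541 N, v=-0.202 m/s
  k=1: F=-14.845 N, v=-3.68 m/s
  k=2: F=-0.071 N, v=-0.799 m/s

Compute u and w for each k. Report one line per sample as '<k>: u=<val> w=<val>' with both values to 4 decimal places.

0: u=-6.4293 w=5.1550
1: u=-13.9611 w=-9.2550
2: u=-2.5316 w=-2.5091

k=0: b·v=19.9×(-0.202)=-4.0198; √(2b)=6.3087; u=(-4.0198+(-36.541))/6.3087=-6.4293, w=(-4.0198−(-36.541))/6.3087=5.1550
k=1: b·v=19.9×(-3.68)=-73.2320; √(2b)=6.3087; u=(-73.2320+(-14.845))/6.3087=-13.9611, w=(-73.2320−(-14.845))/6.3087=-9.2550
k=2: b·v=19.9×(-0.799)=-15.9001; √(2b)=6.3087; u=(-15.9001+(-0.071))/6.3087=-2.5316, w=(-15.9001−(-0.071))/6.3087=-2.5091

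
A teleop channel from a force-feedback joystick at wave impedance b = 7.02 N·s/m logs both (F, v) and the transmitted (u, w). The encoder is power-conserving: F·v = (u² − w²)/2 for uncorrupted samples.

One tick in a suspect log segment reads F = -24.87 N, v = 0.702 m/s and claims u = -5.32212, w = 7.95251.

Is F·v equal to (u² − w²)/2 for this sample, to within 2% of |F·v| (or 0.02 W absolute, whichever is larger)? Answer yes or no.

yes

F·v = (-24.87)×0.702 = -17.45874 W.
(u² − w²)/2 = (28.32496 − 63.24242)/2 = -17.45873 W.
|Δ| = 0.00001;  2% of max(1, |F·v|) = 0.34917.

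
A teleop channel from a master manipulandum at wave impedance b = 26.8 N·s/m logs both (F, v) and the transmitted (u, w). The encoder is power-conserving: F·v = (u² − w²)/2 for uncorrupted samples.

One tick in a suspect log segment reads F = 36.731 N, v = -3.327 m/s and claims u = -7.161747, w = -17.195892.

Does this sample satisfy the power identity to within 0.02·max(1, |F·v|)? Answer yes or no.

F·v = 36.731×(-3.327) = -122.204037 W.
(u² − w²)/2 = (51.290620 − 295.698702)/2 = -122.204041 W.
|Δ| = 0.000004;  2% of max(1, |F·v|) = 2.444081.

yes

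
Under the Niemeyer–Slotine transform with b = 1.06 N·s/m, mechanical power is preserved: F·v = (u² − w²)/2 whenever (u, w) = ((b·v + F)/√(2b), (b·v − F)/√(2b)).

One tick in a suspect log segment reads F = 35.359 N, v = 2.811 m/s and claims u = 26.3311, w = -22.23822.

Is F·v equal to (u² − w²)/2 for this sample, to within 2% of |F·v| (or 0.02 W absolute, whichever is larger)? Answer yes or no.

yes

F·v = 35.359×2.811 = 99.3941 W.
(u² − w²)/2 = (693.3268 − 494.5384)/2 = 99.3942 W.
|Δ| = 0.0001;  2% of max(1, |F·v|) = 1.9879.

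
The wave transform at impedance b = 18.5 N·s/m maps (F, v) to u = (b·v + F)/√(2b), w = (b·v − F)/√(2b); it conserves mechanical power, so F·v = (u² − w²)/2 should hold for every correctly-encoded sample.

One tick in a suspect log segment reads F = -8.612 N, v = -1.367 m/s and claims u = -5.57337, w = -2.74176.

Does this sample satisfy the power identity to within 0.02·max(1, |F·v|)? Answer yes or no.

yes

F·v = (-8.612)×(-1.367) = 11.77260 W.
(u² − w²)/2 = (31.06245 − 7.51725)/2 = 11.77260 W.
|Δ| = 0.00000;  2% of max(1, |F·v|) = 0.23545.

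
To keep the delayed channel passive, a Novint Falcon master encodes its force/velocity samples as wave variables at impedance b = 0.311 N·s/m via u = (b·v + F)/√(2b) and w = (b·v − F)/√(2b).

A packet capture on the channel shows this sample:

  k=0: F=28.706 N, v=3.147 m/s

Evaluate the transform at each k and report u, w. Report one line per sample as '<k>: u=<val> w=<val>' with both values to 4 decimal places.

k=0: b·v=0.311×3.147=0.9787; √(2b)=0.7887; u=(0.9787+28.706)/0.7887=37.6390, w=(0.9787−28.706)/0.7887=-35.1570

0: u=37.6390 w=-35.1570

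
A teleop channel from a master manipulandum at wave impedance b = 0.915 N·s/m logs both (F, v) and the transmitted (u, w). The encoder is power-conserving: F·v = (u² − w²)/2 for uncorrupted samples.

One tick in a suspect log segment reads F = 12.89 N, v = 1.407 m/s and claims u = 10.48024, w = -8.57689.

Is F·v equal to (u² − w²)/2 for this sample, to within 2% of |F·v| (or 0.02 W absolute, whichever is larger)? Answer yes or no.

yes

F·v = 12.89×1.407 = 18.13623 W.
(u² − w²)/2 = (109.83543 − 73.56304)/2 = 18.13619 W.
|Δ| = 0.00004;  2% of max(1, |F·v|) = 0.36272.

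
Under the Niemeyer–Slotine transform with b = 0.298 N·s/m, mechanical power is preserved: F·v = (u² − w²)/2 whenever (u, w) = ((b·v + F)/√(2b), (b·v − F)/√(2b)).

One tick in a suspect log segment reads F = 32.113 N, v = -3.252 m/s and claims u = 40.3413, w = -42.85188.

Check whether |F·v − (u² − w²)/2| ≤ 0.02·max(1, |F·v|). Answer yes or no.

F·v = 32.113×(-3.252) = -104.43148 W.
(u² − w²)/2 = (1627.42049 − 1836.28362)/2 = -104.43157 W.
|Δ| = 0.00009;  2% of max(1, |F·v|) = 2.08863.

yes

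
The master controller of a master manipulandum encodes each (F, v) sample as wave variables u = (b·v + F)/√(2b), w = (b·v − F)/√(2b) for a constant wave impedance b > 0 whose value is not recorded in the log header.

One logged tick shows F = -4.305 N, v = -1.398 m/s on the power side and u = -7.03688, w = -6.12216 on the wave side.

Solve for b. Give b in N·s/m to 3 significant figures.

b = 44.3 N·s/m

u + w = -13.1590;  u + w = √(2b)·v, so √(2b) = -13.1590/(-1.398) = 9.4128.
b = (√(2b))²/2 = 88.6001/2 = 44.3000.
(Check via u − w = 2F/√(2b): u − w = -0.9147, 2F/√(2b) = -0.9147.)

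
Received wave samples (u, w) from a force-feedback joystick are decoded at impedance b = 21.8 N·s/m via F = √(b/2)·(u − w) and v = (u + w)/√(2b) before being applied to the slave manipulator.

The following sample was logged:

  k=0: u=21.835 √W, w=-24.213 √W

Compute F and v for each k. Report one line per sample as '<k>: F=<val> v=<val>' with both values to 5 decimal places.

k=0: u−w=46.04800, u+w=-2.37800; √(b/2)=3.30151, √(2b)=6.60303; F=3.30151×46.048=152.02815, v=-2.37800/6.60303=-0.36014

0: F=152.02815 v=-0.36014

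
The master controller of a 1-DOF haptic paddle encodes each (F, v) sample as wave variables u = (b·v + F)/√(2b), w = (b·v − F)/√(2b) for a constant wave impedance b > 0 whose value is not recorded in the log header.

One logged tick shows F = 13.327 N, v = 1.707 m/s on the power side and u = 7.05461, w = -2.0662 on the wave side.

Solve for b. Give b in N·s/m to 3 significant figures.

b = 4.27 N·s/m

u + w = 4.9884;  u + w = √(2b)·v, so √(2b) = 4.9884/1.707 = 2.9223.
b = (√(2b))²/2 = 8.5400/2 = 4.2700.
(Check via u − w = 2F/√(2b): u − w = 9.1208, 2F/√(2b) = 9.1208.)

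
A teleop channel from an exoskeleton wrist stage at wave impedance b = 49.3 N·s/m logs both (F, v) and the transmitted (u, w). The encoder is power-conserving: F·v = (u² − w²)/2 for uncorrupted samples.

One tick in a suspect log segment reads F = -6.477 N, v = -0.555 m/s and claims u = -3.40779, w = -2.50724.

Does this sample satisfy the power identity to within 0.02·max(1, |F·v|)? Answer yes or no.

no

F·v = (-6.477)×(-0.555) = 3.5947 W.
(u² − w²)/2 = (11.6130 − 6.2863)/2 = 2.6634 W.
|Δ| = 0.9313;  2% of max(1, |F·v|) = 0.0719.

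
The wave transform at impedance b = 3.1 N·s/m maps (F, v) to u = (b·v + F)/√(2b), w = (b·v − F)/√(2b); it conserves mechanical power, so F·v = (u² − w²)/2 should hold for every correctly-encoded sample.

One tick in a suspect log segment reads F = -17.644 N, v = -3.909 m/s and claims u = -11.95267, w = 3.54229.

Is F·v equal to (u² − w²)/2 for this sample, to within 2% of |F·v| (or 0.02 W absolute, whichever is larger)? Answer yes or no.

no

F·v = (-17.644)×(-3.909) = 68.97040 W.
(u² − w²)/2 = (142.86632 − 12.54782)/2 = 65.15925 W.
|Δ| = 3.81115;  2% of max(1, |F·v|) = 1.37941.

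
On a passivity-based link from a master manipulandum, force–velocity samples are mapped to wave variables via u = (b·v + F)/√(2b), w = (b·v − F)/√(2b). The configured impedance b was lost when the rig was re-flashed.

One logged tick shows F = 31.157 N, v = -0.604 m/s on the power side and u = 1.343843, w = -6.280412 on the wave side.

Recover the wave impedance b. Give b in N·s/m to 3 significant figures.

b = 33.4 N·s/m

u + w = -4.936569;  u + w = √(2b)·v, so √(2b) = -4.936569/(-0.604) = 8.173127.
b = (√(2b))²/2 = 66.800013/2 = 33.400006.
(Check via u − w = 2F/√(2b): u − w = 7.624255, 2F/√(2b) = 7.624254.)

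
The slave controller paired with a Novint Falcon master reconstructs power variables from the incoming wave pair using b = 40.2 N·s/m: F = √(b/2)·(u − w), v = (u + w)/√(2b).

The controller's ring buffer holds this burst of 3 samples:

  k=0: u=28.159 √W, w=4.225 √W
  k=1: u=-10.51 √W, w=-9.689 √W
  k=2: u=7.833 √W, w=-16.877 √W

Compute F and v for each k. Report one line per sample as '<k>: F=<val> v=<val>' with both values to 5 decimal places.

0: F=107.30336 v=3.61162
1: F=-3.68079 v=-2.25269
2: F=110.78240 v=-1.00863

k=0: u−w=23.93400, u+w=32.38400; √(b/2)=4.48330, √(2b)=8.96660; F=4.48330×23.934=107.30336, v=32.38400/8.96660=3.61162
k=1: u−w=-0.82100, u+w=-20.19900; √(b/2)=4.48330, √(2b)=8.96660; F=4.48330×(-0.821)=-3.68079, v=-20.19900/8.96660=-2.25269
k=2: u−w=24.71000, u+w=-9.04400; √(b/2)=4.48330, √(2b)=8.96660; F=4.48330×24.71=110.78240, v=-9.04400/8.96660=-1.00863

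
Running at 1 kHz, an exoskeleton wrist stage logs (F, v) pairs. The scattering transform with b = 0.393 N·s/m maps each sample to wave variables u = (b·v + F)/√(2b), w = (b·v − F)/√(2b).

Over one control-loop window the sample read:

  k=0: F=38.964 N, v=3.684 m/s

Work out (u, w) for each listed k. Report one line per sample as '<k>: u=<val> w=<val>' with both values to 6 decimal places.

0: u=45.582386 w=-42.316275

k=0: b·v=0.393×3.684=1.447812; √(2b)=0.886566; u=(1.447812+38.964)/0.886566=45.582386, w=(1.447812−38.964)/0.886566=-42.316275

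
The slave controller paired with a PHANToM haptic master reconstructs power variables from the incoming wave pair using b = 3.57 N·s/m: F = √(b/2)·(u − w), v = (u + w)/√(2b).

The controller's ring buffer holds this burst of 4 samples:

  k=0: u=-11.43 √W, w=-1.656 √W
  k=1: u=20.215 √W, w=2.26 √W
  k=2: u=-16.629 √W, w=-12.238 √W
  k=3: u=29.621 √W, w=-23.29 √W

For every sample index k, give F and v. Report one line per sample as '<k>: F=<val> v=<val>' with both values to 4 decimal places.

0: F=-13.0584 v=-4.8973
1: F=23.9886 v=8.4111
2: F=-5.8665 v=-10.8032
3: F=70.6912 v=2.3693

k=0: u−w=-9.7740, u+w=-13.0860; √(b/2)=1.3360, √(2b)=2.6721; F=1.3360×(-9.774)=-13.0584, v=-13.0860/2.6721=-4.8973
k=1: u−w=17.9550, u+w=22.4750; √(b/2)=1.3360, √(2b)=2.6721; F=1.3360×17.955=23.9886, v=22.4750/2.6721=8.4111
k=2: u−w=-4.3910, u+w=-28.8670; √(b/2)=1.3360, √(2b)=2.6721; F=1.3360×(-4.391)=-5.8665, v=-28.8670/2.6721=-10.8032
k=3: u−w=52.9110, u+w=6.3310; √(b/2)=1.3360, √(2b)=2.6721; F=1.3360×52.911=70.6912, v=6.3310/2.6721=2.3693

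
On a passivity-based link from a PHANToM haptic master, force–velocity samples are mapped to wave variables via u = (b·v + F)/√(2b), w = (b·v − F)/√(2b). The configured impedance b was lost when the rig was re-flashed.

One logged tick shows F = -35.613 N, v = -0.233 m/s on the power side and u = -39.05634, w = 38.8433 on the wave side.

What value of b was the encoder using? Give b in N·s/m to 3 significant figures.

u + w = -0.2130;  u + w = √(2b)·v, so √(2b) = -0.2130/(-0.233) = 0.9143.
b = (√(2b))²/2 = 0.8360/2 = 0.4180.
(Check via u − w = 2F/√(2b): u − w = -77.8996, 2F/√(2b) = -77.8993.)

b = 0.418 N·s/m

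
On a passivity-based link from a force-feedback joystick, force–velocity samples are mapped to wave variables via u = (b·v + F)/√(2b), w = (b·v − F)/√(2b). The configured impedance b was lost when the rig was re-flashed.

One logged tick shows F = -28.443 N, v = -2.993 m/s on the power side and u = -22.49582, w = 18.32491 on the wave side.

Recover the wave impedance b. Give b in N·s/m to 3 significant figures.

u + w = -4.1709;  u + w = √(2b)·v, so √(2b) = -4.1709/(-2.993) = 1.3936.
b = (√(2b))²/2 = 1.9420/2 = 0.9710.
(Check via u − w = 2F/√(2b): u − w = -40.8207, 2F/√(2b) = -40.8208.)

b = 0.971 N·s/m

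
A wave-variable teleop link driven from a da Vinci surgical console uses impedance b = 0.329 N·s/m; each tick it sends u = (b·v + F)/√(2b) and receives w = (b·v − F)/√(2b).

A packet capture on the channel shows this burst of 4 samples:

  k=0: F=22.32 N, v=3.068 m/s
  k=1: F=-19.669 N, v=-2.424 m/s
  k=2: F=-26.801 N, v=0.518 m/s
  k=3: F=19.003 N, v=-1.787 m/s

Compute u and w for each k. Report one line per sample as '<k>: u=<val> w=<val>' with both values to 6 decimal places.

0: u=28.760081 w=-26.271405
1: u=-25.230773 w=23.264492
2: u=-32.829755 w=33.249942
3: u=22.701816 w=-24.151380

k=0: b·v=0.329×3.068=1.009372; √(2b)=0.811172; u=(1.009372+22.32)/0.811172=28.760081, w=(1.009372−22.32)/0.811172=-26.271405
k=1: b·v=0.329×(-2.424)=-0.797496; √(2b)=0.811172; u=(-0.797496+(-19.669))/0.811172=-25.230773, w=(-0.797496−(-19.669))/0.811172=23.264492
k=2: b·v=0.329×0.518=0.170422; √(2b)=0.811172; u=(0.170422+(-26.801))/0.811172=-32.829755, w=(0.170422−(-26.801))/0.811172=33.249942
k=3: b·v=0.329×(-1.787)=-0.587923; √(2b)=0.811172; u=(-0.587923+19.003)/0.811172=22.701816, w=(-0.587923−19.003)/0.811172=-24.151380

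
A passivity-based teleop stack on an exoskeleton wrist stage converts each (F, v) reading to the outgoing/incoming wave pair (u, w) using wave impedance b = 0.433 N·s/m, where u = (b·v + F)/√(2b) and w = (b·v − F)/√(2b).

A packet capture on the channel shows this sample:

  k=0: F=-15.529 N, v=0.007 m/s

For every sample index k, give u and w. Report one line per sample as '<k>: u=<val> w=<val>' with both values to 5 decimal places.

k=0: b·v=0.433×0.007=0.00303; √(2b)=0.93059; u=(0.00303+(-15.529))/0.93059=-16.68398, w=(0.00303−(-15.529))/0.93059=16.69050

0: u=-16.68398 w=16.69050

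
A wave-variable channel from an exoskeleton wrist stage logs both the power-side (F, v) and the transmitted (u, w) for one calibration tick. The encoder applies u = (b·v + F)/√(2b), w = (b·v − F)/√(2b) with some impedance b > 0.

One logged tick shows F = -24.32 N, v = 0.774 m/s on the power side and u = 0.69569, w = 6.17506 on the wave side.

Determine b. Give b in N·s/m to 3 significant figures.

u + w = 6.8708;  u + w = √(2b)·v, so √(2b) = 6.8708/0.774 = 8.8769.
b = (√(2b))²/2 = 78.8000/2 = 39.4000.
(Check via u − w = 2F/√(2b): u − w = -5.4794, 2F/√(2b) = -5.4794.)

b = 39.4 N·s/m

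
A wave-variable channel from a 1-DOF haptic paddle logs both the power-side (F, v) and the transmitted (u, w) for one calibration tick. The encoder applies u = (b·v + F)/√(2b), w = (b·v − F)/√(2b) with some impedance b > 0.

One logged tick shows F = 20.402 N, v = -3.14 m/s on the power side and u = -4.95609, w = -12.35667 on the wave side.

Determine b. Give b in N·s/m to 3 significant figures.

b = 15.2 N·s/m

u + w = -17.3128;  u + w = √(2b)·v, so √(2b) = -17.3128/(-3.14) = 5.5136.
b = (√(2b))²/2 = 30.4000/2 = 15.2000.
(Check via u − w = 2F/√(2b): u − w = 7.4006, 2F/√(2b) = 7.4006.)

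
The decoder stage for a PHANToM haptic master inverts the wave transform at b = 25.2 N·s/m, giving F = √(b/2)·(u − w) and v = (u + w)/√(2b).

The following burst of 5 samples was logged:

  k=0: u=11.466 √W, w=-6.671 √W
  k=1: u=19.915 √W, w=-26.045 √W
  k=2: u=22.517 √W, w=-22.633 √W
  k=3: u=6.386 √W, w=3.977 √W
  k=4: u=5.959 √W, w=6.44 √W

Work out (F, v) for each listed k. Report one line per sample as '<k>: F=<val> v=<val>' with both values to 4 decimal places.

0: F=64.3800 v=0.6754
1: F=163.1418 v=-0.8635
2: F=160.2666 v=-0.0163
3: F=8.5511 v=1.4597
4: F=-1.7074 v=1.7465

k=0: u−w=18.1370, u+w=4.7950; √(b/2)=3.5496, √(2b)=7.0993; F=3.5496×18.137=64.3800, v=4.7950/7.0993=0.6754
k=1: u−w=45.9600, u+w=-6.1300; √(b/2)=3.5496, √(2b)=7.0993; F=3.5496×45.96=163.1418, v=-6.1300/7.0993=-0.8635
k=2: u−w=45.1500, u+w=-0.1160; √(b/2)=3.5496, √(2b)=7.0993; F=3.5496×45.15=160.2666, v=-0.1160/7.0993=-0.0163
k=3: u−w=2.4090, u+w=10.3630; √(b/2)=3.5496, √(2b)=7.0993; F=3.5496×2.409=8.5511, v=10.3630/7.0993=1.4597
k=4: u−w=-0.4810, u+w=12.3990; √(b/2)=3.5496, √(2b)=7.0993; F=3.5496×(-0.481)=-1.7074, v=12.3990/7.0993=1.7465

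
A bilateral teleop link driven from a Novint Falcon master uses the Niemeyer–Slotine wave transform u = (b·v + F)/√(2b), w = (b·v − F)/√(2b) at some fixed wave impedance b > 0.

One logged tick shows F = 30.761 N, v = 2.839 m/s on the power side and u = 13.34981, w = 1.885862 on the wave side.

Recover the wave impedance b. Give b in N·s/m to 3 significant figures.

u + w = 15.235672;  u + w = √(2b)·v, so √(2b) = 15.235672/2.839 = 5.366563.
b = (√(2b))²/2 = 28.799997/2 = 14.399999.
(Check via u − w = 2F/√(2b): u − w = 11.463948, 2F/√(2b) = 11.463948.)

b = 14.4 N·s/m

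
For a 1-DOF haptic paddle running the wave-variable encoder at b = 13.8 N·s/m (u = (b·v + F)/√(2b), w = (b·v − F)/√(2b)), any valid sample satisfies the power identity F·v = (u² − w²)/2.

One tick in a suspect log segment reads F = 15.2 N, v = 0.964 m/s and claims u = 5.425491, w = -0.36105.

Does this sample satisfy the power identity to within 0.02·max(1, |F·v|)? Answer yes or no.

F·v = 15.2×0.964 = 14.652800 W.
(u² − w²)/2 = (29.435953 − 0.130357)/2 = 14.652798 W.
|Δ| = 0.000002;  2% of max(1, |F·v|) = 0.293056.

yes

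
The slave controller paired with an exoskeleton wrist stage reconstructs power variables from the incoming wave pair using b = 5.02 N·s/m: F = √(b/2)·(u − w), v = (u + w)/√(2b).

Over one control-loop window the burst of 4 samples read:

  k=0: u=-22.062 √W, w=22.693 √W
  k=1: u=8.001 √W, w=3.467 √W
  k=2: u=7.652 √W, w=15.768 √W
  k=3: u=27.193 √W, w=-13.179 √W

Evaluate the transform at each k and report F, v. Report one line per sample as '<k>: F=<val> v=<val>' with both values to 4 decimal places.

0: F=-70.9053 v=0.1991
1: F=7.1832 v=3.6193
2: F=-12.8582 v=7.3913
3: F=63.9613 v=4.4228

k=0: u−w=-44.7550, u+w=0.6310; √(b/2)=1.5843, √(2b)=3.1686; F=1.5843×(-44.755)=-70.9053, v=0.6310/3.1686=0.1991
k=1: u−w=4.5340, u+w=11.4680; √(b/2)=1.5843, √(2b)=3.1686; F=1.5843×4.534=7.1832, v=11.4680/3.1686=3.6193
k=2: u−w=-8.1160, u+w=23.4200; √(b/2)=1.5843, √(2b)=3.1686; F=1.5843×(-8.116)=-12.8582, v=23.4200/3.1686=7.3913
k=3: u−w=40.3720, u+w=14.0140; √(b/2)=1.5843, √(2b)=3.1686; F=1.5843×40.372=63.9613, v=14.0140/3.1686=4.4228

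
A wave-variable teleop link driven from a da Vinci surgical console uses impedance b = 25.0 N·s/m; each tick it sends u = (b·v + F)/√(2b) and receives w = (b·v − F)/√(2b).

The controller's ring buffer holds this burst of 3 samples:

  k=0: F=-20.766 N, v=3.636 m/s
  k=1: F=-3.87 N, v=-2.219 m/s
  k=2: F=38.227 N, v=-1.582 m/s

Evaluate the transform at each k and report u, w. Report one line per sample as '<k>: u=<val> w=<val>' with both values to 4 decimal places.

k=0: b·v=25.0×3.636=90.9000; √(2b)=7.0711; u=(90.9000+(-20.766))/7.0711=9.9184, w=(90.9000−(-20.766))/7.0711=15.7920
k=1: b·v=25.0×(-2.219)=-55.4750; √(2b)=7.0711; u=(-55.4750+(-3.87))/7.0711=-8.3927, w=(-55.4750−(-3.87))/7.0711=-7.2980
k=2: b·v=25.0×(-1.582)=-39.5500; √(2b)=7.0711; u=(-39.5500+38.227)/7.0711=-0.1871, w=(-39.5500−38.227)/7.0711=-10.9993

0: u=9.9184 w=15.7920
1: u=-8.3927 w=-7.2980
2: u=-0.1871 w=-10.9993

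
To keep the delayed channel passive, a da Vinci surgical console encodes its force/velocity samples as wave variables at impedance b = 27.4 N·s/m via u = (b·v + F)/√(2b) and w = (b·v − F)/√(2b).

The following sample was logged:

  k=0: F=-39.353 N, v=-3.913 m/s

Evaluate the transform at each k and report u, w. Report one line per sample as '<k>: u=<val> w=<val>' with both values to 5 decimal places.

k=0: b·v=27.4×(-3.913)=-107.21620; √(2b)=7.40270; u=(-107.21620+(-39.353))/7.40270=-19.79942, w=(-107.21620−(-39.353))/7.40270=-9.16736

0: u=-19.79942 w=-9.16736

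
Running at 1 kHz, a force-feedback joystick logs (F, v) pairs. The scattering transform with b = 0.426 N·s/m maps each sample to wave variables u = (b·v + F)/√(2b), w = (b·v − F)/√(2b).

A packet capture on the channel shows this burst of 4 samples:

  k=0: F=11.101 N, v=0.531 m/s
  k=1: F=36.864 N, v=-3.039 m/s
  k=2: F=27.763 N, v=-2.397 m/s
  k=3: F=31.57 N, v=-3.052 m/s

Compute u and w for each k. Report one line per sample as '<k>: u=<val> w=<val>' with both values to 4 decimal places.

0: u=12.2717 w=-11.7815
1: u=38.5351 w=-41.3402
2: u=28.9716 w=-31.1841
3: u=32.7937 w=-35.6108

k=0: b·v=0.426×0.531=0.2262; √(2b)=0.9230; u=(0.2262+11.101)/0.9230=12.2717, w=(0.2262−11.101)/0.9230=-11.7815
k=1: b·v=0.426×(-3.039)=-1.2946; √(2b)=0.9230; u=(-1.2946+36.864)/0.9230=38.5351, w=(-1.2946−36.864)/0.9230=-41.3402
k=2: b·v=0.426×(-2.397)=-1.0211; √(2b)=0.9230; u=(-1.0211+27.763)/0.9230=28.9716, w=(-1.0211−27.763)/0.9230=-31.1841
k=3: b·v=0.426×(-3.052)=-1.3002; √(2b)=0.9230; u=(-1.3002+31.57)/0.9230=32.7937, w=(-1.3002−31.57)/0.9230=-35.6108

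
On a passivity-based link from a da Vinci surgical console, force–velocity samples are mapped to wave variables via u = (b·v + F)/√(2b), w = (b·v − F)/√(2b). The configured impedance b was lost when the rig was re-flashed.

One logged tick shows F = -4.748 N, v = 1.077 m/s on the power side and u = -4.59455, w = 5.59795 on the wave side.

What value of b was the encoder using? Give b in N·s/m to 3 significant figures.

u + w = 1.0034;  u + w = √(2b)·v, so √(2b) = 1.0034/1.077 = 0.9317.
b = (√(2b))²/2 = 0.8680/2 = 0.4340.
(Check via u − w = 2F/√(2b): u − w = -10.1925, 2F/√(2b) = -10.1925.)

b = 0.434 N·s/m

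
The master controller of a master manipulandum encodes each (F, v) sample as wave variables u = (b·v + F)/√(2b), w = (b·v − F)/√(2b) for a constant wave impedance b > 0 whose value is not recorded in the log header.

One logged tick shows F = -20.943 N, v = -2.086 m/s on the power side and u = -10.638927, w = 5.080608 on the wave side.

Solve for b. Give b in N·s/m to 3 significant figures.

b = 3.55 N·s/m

u + w = -5.558319;  u + w = √(2b)·v, so √(2b) = -5.558319/(-2.086) = 2.664582.
b = (√(2b))²/2 = 7.100000/2 = 3.550000.
(Check via u − w = 2F/√(2b): u − w = -15.719535, 2F/√(2b) = -15.719536.)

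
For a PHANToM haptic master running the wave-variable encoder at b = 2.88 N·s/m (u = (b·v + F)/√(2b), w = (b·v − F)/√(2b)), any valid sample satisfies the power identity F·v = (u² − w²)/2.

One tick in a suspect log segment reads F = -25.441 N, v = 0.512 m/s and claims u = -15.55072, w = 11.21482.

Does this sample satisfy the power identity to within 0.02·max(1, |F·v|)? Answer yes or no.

no

F·v = (-25.441)×0.512 = -13.02579 W.
(u² − w²)/2 = (241.82489 − 125.77219)/2 = 58.02635 W.
|Δ| = 71.05214;  2% of max(1, |F·v|) = 0.26052.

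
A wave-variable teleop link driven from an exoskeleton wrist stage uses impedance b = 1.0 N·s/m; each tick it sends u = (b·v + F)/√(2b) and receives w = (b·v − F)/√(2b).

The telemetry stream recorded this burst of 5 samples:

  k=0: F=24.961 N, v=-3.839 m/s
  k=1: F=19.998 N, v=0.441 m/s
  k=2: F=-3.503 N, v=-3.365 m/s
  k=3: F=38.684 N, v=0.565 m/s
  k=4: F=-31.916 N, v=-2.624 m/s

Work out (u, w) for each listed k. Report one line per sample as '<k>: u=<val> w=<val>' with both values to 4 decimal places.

k=0: b·v=1.0×(-3.839)=-3.8390; √(2b)=1.4142; u=(-3.8390+24.961)/1.4142=14.9355, w=(-3.8390−24.961)/1.4142=-20.3647
k=1: b·v=1.0×0.441=0.4410; √(2b)=1.4142; u=(0.4410+19.998)/1.4142=14.4526, w=(0.4410−19.998)/1.4142=-13.8289
k=2: b·v=1.0×(-3.365)=-3.3650; √(2b)=1.4142; u=(-3.3650+(-3.503))/1.4142=-4.8564, w=(-3.3650−(-3.503))/1.4142=0.0976
k=3: b·v=1.0×0.565=0.5650; √(2b)=1.4142; u=(0.5650+38.684)/1.4142=27.7532, w=(0.5650−38.684)/1.4142=-26.9542
k=4: b·v=1.0×(-2.624)=-2.6240; √(2b)=1.4142; u=(-2.6240+(-31.916))/1.4142=-24.4235, w=(-2.6240−(-31.916))/1.4142=20.7126

0: u=14.9355 w=-20.3647
1: u=14.4526 w=-13.8289
2: u=-4.8564 w=0.0976
3: u=27.7532 w=-26.9542
4: u=-24.4235 w=20.7126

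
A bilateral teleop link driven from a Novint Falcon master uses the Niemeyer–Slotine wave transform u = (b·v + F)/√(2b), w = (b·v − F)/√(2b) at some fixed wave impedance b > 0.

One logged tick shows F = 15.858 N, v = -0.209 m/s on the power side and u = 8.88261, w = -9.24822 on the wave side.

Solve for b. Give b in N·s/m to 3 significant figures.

b = 1.53 N·s/m

u + w = -0.36561;  u + w = √(2b)·v, so √(2b) = -0.36561/(-0.209) = 1.74933.
b = (√(2b))²/2 = 3.06016/2 = 1.53008.
(Check via u − w = 2F/√(2b): u − w = 18.13083, 2F/√(2b) = 18.13037.)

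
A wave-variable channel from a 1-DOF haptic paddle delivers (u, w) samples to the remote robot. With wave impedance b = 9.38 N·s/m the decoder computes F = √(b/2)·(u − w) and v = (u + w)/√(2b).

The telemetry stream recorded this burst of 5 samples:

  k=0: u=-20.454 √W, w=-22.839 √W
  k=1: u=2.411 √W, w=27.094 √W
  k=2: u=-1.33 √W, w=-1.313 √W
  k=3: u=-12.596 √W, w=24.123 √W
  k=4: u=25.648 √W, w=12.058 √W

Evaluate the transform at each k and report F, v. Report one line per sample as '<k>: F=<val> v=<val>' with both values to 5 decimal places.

k=0: u−w=2.38500, u+w=-43.29300; √(b/2)=2.16564, √(2b)=4.33128; F=2.16564×2.385=5.16505, v=-43.29300/4.33128=-9.99542
k=1: u−w=-24.68300, u+w=29.50500; √(b/2)=2.16564, √(2b)=4.33128; F=2.16564×(-24.683)=-53.45451, v=29.50500/4.33128=6.81207
k=2: u−w=-0.01700, u+w=-2.64300; √(b/2)=2.16564, √(2b)=4.33128; F=2.16564×(-0.017)=-0.03682, v=-2.64300/4.33128=-0.61021
k=3: u−w=-36.71900, u+w=11.52700; √(b/2)=2.16564, √(2b)=4.33128; F=2.16564×(-36.719)=-79.52016, v=11.52700/4.33128=2.66134
k=4: u−w=13.59000, u+w=37.70600; √(b/2)=2.16564, √(2b)=4.33128; F=2.16564×13.59=29.43106, v=37.70600/4.33128=8.70551

0: F=5.16505 v=-9.99542
1: F=-53.45451 v=6.81207
2: F=-0.03682 v=-0.61021
3: F=-79.52016 v=2.66134
4: F=29.43106 v=8.70551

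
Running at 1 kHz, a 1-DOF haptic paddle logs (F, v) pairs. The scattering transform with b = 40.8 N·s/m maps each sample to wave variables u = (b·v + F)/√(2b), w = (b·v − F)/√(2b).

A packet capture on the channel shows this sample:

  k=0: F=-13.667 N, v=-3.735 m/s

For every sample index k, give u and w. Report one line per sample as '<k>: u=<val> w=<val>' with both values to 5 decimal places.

0: u=-18.38260 w=-15.35667

k=0: b·v=40.8×(-3.735)=-152.38800; √(2b)=9.03327; u=(-152.38800+(-13.667))/9.03327=-18.38260, w=(-152.38800−(-13.667))/9.03327=-15.35667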